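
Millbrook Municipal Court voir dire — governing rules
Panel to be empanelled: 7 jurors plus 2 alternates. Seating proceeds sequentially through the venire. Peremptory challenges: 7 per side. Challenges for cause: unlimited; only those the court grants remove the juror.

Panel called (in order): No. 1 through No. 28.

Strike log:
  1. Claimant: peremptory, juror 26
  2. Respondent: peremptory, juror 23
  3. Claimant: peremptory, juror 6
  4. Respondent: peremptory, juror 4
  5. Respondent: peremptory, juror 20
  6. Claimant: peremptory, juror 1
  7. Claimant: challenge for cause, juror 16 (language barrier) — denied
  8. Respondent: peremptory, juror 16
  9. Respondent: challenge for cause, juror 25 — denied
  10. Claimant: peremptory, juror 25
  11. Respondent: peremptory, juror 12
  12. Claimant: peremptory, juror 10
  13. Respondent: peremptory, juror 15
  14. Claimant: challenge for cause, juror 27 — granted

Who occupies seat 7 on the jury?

Removed: #1, #4, #6, #10, #12, #15, #16, #20, #23, #25, #26, #27.
Seating in order: seats 1–7 → #2, #3, #5, #7, #8, #9, #11; alternates → #13, #14.
So seat 7 is #11.

11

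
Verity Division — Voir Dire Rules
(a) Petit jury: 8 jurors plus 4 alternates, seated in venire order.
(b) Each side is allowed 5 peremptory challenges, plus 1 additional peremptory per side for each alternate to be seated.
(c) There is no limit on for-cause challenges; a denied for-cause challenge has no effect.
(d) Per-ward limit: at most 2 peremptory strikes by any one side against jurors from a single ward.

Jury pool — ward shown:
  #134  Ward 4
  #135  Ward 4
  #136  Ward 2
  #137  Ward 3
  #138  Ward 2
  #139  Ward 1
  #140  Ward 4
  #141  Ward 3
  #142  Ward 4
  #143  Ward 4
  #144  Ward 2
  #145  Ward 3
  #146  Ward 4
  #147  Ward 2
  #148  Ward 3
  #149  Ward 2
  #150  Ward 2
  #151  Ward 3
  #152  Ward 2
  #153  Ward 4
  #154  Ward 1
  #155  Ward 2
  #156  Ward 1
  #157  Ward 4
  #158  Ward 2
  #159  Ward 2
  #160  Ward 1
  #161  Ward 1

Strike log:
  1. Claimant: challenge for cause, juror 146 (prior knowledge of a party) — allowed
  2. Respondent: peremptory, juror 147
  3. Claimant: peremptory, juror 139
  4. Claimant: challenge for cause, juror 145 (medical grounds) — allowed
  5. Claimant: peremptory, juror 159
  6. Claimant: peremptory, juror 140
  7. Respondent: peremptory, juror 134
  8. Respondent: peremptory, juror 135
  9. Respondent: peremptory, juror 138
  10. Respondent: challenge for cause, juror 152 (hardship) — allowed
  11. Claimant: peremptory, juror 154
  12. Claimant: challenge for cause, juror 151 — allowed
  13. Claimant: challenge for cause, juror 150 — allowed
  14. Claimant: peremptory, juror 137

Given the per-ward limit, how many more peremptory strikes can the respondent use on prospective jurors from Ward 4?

Respondent peremptories so far: #147, #134, #135, #138 — 4 of 9 used, 5 left overall.
Against Ward 4: #134, #135 — 2 used; per-ward cap 2 leaves 0.
Binding limit: min(5, 0) = 0.

0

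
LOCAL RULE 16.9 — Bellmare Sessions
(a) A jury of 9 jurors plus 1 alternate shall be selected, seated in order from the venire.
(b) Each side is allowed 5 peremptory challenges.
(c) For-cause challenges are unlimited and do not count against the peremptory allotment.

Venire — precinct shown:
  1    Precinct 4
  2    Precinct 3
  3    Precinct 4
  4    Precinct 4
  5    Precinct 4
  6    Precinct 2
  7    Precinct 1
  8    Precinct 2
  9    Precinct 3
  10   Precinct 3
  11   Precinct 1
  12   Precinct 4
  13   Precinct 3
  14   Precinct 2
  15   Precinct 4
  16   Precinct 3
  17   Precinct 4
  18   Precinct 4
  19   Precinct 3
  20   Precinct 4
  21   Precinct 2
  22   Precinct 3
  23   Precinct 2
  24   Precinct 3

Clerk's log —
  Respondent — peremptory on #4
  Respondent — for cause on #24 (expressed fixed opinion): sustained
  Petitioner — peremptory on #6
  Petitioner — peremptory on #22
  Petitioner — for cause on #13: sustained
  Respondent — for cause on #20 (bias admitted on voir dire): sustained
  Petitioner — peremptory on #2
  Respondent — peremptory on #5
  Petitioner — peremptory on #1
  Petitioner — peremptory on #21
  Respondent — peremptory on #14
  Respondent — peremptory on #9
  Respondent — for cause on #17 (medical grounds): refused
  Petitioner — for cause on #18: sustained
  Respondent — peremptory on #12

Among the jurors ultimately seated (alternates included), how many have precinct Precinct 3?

3

Removed: #1, #2, #4, #5, #6, #9, #12, #13, #14, #18, #20, #21, #22, #24.
Seated (10 incl. alternates): #3, #7, #8, #10, #11, #15, #16, #17, #19, #23.
Of those, in Precinct 3: #10, #16, #19 → 3.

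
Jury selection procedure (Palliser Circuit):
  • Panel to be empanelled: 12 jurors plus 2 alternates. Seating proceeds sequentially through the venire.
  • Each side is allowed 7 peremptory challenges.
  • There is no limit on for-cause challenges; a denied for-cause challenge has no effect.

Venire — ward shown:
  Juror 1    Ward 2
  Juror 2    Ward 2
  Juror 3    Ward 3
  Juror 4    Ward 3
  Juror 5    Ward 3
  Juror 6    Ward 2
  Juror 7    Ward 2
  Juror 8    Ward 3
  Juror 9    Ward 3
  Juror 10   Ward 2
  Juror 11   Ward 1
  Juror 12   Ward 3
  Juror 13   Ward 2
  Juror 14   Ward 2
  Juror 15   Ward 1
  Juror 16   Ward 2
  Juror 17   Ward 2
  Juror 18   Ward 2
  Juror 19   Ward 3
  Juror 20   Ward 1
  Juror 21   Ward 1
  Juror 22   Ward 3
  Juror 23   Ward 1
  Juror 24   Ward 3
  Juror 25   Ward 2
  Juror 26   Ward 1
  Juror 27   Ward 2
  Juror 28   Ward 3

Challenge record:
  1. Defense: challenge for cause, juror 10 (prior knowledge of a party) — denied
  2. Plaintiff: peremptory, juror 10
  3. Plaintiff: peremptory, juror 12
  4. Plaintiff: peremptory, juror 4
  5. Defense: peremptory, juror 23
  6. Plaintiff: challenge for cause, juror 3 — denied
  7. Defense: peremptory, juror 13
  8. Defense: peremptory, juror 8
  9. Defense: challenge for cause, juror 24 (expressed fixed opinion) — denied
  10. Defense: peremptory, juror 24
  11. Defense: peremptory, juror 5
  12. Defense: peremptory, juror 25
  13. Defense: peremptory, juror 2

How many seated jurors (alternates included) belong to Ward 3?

Removed: #2, #4, #5, #8, #10, #12, #13, #23, #24, #25.
Seated (14 incl. alternates): #1, #3, #6, #7, #9, #11, #14, #15, #16, #17, #18, #19, #20, #21.
Of those, in Ward 3: #3, #9, #19 → 3.

3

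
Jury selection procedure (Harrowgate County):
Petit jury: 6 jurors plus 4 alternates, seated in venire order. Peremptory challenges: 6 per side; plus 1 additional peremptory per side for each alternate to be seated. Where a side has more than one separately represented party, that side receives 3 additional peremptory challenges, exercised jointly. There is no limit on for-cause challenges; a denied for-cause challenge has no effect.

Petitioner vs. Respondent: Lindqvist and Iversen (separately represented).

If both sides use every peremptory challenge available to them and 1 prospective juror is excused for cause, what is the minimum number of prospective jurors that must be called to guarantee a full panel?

Seats to fill: 6 + 4 alternates = 10.
Peremptories — Petitioner: 6 + 1×4 = 10; Respondent: 6 + 1×4 + 3 = 13; total 23.
For-cause removals: 1.
Minimum venire: 10 + 23 + 1 = 34.

34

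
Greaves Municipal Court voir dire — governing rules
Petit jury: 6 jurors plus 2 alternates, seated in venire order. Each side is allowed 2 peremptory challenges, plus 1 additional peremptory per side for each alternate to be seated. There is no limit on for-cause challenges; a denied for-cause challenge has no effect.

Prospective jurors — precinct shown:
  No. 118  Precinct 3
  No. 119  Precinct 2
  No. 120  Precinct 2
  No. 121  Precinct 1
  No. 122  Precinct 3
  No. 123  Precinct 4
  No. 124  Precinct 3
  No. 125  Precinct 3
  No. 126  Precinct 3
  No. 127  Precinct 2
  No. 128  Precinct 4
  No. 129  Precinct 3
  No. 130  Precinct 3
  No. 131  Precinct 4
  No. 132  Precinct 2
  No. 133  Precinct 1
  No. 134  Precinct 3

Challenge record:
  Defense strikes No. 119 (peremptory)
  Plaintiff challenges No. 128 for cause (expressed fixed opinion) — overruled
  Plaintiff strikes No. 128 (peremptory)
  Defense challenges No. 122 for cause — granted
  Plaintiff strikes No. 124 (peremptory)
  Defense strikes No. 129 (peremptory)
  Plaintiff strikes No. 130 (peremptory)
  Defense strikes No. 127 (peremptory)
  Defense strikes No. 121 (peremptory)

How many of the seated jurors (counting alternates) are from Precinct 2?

Removed: #119, #121, #122, #124, #127, #128, #129, #130.
Seated (8 incl. alternates): #118, #120, #123, #125, #126, #131, #132, #133.
Of those, in Precinct 2: #120, #132 → 2.

2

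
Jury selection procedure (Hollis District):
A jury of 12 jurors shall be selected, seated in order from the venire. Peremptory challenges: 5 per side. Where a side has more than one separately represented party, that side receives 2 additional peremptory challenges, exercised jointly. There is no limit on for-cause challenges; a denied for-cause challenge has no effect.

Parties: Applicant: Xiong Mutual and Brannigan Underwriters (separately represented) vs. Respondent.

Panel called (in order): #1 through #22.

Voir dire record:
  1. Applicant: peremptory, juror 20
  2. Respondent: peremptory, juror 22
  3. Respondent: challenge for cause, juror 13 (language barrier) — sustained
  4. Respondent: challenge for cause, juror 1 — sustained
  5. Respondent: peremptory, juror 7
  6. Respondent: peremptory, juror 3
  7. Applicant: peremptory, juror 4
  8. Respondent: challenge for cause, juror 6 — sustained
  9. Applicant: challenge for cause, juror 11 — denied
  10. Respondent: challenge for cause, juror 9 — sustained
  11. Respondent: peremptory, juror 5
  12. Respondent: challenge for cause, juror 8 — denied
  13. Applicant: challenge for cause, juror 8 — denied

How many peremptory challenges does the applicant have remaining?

Applicant allotment: 5 base + 2 multi-party = 7.
Applicant peremptories used: #20, #4 — 2 (for-cause on #11, #8 don't count).
Remaining: 7 − 2 = 5.

5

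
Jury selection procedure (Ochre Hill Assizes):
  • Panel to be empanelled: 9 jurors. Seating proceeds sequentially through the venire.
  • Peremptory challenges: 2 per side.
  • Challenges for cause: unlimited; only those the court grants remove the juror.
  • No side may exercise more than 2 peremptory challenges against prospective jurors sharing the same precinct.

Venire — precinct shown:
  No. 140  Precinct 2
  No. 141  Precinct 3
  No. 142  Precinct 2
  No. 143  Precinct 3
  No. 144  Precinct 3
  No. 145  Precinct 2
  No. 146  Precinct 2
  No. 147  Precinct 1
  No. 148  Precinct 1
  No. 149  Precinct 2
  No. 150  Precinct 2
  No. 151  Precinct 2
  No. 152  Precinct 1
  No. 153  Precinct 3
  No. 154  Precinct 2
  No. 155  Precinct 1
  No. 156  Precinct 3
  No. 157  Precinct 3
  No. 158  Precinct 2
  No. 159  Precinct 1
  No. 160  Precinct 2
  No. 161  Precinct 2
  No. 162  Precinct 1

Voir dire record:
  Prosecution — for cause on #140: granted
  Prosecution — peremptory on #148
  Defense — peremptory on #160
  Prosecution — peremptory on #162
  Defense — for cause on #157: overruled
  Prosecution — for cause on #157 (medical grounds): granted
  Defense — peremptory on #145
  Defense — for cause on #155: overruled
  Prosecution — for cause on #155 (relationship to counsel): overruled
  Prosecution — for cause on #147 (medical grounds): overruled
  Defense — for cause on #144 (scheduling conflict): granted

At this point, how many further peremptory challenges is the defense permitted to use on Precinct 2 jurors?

0

Defense peremptories so far: #160, #145 — 2 of 2 used, 0 left overall.
Against Precinct 2: #160, #145 — 2 used; per-precinct cap 2 leaves 0.
Binding limit: min(0, 0) = 0.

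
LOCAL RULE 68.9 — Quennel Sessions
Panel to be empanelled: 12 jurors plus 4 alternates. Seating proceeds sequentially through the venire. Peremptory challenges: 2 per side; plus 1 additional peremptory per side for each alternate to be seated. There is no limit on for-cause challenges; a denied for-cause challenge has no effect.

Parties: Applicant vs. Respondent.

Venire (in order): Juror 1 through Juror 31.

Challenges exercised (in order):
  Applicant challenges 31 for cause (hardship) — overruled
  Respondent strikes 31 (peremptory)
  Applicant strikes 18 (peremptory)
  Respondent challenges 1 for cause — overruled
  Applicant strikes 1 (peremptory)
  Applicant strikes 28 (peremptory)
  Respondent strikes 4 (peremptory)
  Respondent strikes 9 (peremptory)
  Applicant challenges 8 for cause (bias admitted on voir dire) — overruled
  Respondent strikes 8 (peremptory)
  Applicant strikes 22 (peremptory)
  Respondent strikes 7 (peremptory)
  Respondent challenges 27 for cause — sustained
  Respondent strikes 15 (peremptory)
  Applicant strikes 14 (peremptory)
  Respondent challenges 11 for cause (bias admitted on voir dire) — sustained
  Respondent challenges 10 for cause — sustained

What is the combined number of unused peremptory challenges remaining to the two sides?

1

Applicant allotment: 2 base + 1 × 4 alternates = 6. Respondent allotment: 2 base + 1 × 4 alternates = 6.
Applicant peremptories used: #18, #1, #28, #22, #14 — 5 (for-cause on #31, #8 don't count).
Respondent peremptories used: #31, #4, #9, #8, #7, #15 — 6 (for-cause on #1, #27, #11, #10 don't count).
Remaining: (6 − 5) + (6 − 6) = 1.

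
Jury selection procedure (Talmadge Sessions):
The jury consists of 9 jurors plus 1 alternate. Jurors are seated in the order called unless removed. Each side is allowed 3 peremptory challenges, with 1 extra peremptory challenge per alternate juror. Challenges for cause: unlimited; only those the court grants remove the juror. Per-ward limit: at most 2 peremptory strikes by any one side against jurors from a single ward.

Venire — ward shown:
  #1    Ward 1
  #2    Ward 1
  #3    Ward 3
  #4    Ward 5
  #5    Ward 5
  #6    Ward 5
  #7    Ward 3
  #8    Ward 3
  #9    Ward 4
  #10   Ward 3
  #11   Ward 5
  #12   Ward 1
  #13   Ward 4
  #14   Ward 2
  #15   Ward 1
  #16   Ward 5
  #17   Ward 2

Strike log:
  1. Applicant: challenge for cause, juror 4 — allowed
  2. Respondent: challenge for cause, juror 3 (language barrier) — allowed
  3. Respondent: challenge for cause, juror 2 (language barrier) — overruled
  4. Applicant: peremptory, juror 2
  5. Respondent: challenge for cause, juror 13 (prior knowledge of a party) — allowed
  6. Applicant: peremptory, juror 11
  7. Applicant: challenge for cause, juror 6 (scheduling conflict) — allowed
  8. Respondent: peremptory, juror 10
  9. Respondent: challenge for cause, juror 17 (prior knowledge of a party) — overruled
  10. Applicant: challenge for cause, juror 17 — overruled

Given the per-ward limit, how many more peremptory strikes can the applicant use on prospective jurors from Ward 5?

1

Applicant peremptories so far: #2, #11 — 2 of 4 used, 2 left overall.
Against Ward 5: #11 — 1 used; per-ward cap 2 leaves 1.
Binding limit: min(2, 1) = 1.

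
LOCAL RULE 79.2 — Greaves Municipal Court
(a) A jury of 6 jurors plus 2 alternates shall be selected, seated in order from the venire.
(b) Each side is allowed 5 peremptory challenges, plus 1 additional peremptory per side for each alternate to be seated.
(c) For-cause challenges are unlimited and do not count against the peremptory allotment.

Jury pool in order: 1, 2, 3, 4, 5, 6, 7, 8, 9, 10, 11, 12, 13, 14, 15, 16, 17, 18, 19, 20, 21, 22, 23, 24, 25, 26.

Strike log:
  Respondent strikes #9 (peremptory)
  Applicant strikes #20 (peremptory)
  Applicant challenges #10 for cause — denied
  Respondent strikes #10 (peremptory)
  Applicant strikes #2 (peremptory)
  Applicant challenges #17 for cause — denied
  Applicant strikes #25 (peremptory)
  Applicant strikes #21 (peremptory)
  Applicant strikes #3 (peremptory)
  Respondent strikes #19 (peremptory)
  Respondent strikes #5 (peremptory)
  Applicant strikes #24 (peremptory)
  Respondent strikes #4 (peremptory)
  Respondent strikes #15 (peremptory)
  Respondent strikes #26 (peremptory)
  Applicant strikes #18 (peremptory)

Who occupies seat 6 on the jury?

Removed: #2, #3, #4, #5, #9, #10, #15, #18, #19, #20, #21, #24, #25, #26. (#17 stays — for-cause denied.)
Filling seats in venire order through position 6: #1, #6, #7, #8, #11, #12.
So seat 6 is #12.

12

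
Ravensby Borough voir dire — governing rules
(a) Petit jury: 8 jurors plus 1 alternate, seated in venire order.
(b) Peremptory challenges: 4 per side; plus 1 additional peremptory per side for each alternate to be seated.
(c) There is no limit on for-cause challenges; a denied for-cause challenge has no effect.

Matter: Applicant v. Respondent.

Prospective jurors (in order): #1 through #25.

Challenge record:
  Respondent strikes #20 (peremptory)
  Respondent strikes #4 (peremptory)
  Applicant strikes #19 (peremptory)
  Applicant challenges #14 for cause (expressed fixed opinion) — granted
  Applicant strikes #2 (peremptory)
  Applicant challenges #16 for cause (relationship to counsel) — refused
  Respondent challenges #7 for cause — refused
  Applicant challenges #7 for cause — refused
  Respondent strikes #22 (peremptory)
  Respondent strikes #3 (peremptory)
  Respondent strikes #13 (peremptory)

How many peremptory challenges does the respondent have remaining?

Respondent allotment: 4 base + 1 × 1 alternate = 5.
Respondent peremptories used: #20, #4, #22, #3, #13 — 5 (the for-cause on #7 doesn't count).
Remaining: 5 − 5 = 0.

0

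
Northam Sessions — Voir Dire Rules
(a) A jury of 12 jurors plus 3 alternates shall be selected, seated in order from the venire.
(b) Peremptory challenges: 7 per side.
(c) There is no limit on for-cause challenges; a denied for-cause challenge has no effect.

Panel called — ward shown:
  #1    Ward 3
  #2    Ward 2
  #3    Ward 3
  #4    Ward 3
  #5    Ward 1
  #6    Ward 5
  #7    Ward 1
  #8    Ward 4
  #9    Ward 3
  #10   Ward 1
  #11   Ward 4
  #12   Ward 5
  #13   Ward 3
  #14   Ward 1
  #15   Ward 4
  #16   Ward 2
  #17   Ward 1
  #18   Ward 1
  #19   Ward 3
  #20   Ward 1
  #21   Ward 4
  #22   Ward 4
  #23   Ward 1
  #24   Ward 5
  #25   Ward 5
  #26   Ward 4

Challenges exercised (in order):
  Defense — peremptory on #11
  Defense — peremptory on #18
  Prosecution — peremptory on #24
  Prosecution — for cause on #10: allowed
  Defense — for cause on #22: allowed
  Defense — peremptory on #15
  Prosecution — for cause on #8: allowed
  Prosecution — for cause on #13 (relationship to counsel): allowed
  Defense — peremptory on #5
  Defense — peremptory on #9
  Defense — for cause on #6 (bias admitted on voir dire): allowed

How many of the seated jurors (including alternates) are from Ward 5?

Removed: #5, #6, #8, #9, #10, #11, #13, #15, #18, #22, #24.
Seated (15 incl. alternates): #1, #2, #3, #4, #7, #12, #14, #16, #17, #19, #20, #21, #23, #25, #26.
Of those, in Ward 5: #12, #25 → 2.

2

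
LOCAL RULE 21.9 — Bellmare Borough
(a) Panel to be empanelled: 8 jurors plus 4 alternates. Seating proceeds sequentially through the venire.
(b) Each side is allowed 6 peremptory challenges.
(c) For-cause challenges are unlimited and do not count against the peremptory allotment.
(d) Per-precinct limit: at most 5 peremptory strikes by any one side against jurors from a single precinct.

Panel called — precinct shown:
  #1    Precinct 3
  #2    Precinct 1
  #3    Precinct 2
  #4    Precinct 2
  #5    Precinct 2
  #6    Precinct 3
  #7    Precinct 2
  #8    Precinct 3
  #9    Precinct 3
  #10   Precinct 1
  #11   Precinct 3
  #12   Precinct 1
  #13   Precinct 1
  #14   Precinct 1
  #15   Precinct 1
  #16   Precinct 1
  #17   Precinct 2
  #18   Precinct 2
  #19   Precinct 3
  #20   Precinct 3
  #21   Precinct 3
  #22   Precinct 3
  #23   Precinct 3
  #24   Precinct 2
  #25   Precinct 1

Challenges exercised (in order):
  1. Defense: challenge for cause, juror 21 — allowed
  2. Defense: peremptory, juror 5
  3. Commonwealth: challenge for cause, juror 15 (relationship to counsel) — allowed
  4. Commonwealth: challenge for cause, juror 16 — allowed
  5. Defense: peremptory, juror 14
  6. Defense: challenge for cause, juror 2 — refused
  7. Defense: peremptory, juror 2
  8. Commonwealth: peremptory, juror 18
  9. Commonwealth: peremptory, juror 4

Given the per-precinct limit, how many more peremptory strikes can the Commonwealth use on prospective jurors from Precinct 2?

3

Commonwealth peremptories so far: #18, #4 — 2 of 6 used, 4 left overall.
Against Precinct 2: #18, #4 — 2 used; per-precinct cap 5 leaves 3.
Binding limit: min(4, 3) = 3.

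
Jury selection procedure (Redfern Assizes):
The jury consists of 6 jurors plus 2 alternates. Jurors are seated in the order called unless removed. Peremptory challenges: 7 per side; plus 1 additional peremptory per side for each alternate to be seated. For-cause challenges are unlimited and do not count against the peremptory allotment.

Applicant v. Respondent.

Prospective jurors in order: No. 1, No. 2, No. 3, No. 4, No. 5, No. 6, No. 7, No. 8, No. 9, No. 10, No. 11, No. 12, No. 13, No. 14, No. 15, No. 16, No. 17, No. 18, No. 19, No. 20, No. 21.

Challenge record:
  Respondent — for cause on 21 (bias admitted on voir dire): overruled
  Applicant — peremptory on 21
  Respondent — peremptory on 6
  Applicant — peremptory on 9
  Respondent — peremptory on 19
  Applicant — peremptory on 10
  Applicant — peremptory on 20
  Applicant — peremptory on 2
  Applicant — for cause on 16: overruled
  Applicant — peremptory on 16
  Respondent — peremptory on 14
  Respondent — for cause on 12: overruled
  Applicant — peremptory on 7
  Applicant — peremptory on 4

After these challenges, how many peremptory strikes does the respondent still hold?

Respondent allotment: 7 base + 1 × 2 alternates = 9.
Respondent peremptories used: #6, #19, #14 — 3 (for-cause on #21, #12 don't count).
Remaining: 9 − 3 = 6.

6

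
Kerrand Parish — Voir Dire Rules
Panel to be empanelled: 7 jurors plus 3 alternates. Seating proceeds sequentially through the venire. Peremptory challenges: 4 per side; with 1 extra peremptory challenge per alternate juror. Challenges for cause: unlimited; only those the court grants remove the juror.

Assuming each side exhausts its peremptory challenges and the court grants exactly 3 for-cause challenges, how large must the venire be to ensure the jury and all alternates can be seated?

27

Seats to fill: 7 + 3 alternates = 10.
Peremptories: 4 + 1×3 = 7 per side × 2 sides = 14.
For-cause removals: 3.
Minimum venire: 10 + 14 + 3 = 27.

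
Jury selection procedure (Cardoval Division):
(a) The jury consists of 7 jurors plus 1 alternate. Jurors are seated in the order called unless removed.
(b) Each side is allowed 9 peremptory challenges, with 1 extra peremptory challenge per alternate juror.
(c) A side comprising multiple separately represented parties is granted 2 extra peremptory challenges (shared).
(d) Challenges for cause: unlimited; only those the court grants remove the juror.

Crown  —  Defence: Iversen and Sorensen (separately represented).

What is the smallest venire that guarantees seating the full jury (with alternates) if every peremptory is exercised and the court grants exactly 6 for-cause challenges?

Seats to fill: 7 + 1 alternates = 8.
Peremptories — Crown: 9 + 1×1 = 10; Defence: 9 + 1×1 + 2 = 12; total 22.
For-cause removals: 6.
Minimum venire: 8 + 22 + 6 = 36.

36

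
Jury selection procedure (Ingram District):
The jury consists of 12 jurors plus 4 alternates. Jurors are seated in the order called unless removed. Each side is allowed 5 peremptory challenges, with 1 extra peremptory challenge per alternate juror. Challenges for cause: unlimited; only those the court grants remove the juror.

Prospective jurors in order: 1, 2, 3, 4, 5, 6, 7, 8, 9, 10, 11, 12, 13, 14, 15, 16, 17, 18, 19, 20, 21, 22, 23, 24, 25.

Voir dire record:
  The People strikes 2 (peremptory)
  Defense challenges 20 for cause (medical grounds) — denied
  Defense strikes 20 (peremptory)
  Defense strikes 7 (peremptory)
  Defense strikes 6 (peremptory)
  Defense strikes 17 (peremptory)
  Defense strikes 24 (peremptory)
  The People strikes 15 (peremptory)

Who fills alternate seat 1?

18

Removed: #2, #6, #7, #15, #17, #20, #24.
Seating in order: seats 1–12 → #1, #3, #4, #5, #8, #9, #10, #11, #12, #13, #14, #16; alternates → #18, #19, #21, #22.
So alternate 1 is #18.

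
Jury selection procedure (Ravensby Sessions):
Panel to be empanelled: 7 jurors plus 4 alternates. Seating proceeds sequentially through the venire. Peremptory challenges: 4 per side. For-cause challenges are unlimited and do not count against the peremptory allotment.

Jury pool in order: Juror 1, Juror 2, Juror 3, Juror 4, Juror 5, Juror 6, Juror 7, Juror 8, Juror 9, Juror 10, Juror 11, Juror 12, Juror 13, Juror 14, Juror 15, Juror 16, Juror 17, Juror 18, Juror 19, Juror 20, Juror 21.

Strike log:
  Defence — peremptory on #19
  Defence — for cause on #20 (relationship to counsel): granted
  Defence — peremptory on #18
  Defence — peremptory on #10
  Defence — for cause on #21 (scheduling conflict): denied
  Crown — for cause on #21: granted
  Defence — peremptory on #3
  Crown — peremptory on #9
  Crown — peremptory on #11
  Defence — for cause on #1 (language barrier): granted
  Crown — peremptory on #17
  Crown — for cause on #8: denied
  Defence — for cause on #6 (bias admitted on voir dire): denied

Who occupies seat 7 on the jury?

Removed: #1, #3, #9, #10, #11, #17, #18, #19, #20, #21. (#6, #8 stay — for-cause denied.)
Filling seats in venire order through position 7: #2, #4, #5, #6, #7, #8, #12.
So seat 7 is #12.

12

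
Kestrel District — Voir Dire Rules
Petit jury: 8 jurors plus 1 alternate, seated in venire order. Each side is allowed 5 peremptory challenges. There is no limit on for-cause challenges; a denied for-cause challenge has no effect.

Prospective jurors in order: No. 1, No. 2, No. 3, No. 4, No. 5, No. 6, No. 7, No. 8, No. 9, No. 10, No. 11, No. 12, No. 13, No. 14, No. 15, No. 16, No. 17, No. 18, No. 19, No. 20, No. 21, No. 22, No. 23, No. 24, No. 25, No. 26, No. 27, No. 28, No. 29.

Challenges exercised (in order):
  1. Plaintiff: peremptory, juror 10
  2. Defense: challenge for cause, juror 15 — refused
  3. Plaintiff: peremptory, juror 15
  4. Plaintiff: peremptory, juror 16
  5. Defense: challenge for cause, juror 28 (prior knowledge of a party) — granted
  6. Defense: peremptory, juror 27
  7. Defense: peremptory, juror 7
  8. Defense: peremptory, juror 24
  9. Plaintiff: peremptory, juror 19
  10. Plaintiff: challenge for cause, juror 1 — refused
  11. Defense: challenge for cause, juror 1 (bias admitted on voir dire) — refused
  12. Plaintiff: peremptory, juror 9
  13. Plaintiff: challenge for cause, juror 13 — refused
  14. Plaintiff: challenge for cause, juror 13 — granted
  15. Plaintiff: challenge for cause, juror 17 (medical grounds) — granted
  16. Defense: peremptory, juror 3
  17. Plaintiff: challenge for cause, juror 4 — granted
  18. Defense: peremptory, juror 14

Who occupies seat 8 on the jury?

Removed: #3, #4, #7, #9, #10, #13, #14, #15, #16, #17, #19, #24, #27, #28. (#1 stays — for-cause denied.)
Seating in order: seats 1–8 → #1, #2, #5, #6, #8, #11, #12, #18; alternates → #20.
So seat 8 is #18.

18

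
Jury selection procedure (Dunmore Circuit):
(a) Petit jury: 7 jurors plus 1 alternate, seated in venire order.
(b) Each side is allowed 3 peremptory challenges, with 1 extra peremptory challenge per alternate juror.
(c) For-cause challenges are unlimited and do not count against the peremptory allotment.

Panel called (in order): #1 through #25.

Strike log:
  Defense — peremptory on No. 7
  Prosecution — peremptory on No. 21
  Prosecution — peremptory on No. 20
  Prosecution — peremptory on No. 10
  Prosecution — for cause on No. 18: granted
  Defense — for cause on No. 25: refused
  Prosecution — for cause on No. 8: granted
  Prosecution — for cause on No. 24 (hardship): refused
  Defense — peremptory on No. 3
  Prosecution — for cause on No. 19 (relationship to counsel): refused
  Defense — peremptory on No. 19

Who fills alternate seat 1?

Removed: #3, #7, #8, #10, #18, #19, #20, #21. (#24, #25 stay — for-cause denied.)
Seating in order: seats 1–7 → #1, #2, #4, #5, #6, #9, #11; alternates → #12.
So alternate 1 is #12.

12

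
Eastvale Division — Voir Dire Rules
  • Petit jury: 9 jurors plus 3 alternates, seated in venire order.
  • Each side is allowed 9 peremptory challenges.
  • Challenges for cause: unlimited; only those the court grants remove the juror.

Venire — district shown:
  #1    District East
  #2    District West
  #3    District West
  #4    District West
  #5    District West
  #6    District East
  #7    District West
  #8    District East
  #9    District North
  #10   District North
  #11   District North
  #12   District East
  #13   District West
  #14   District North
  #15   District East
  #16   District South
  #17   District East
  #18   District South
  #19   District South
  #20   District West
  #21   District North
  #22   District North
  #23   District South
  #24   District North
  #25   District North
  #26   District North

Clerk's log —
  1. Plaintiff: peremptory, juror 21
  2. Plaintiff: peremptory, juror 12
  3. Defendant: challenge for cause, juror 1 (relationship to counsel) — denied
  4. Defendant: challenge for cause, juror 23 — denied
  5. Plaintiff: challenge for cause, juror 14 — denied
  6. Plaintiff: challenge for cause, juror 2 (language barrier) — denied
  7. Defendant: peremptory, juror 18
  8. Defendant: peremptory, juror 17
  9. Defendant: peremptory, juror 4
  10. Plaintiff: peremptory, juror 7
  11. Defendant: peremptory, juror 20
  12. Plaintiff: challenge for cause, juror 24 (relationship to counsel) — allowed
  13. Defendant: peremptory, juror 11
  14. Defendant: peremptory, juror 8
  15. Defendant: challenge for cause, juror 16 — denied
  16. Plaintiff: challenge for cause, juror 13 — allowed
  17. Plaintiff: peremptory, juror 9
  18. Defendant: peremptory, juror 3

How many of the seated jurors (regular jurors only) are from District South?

Removed: #3, #4, #7, #8, #9, #11, #12, #13, #17, #18, #20, #21, #24.
Seated jurors 1–9: #1, #2, #5, #6, #10, #14, #15, #16, #19 (alternates #22, #23, #25 not counted).
Of those, in District South: #16, #19 → 2.

2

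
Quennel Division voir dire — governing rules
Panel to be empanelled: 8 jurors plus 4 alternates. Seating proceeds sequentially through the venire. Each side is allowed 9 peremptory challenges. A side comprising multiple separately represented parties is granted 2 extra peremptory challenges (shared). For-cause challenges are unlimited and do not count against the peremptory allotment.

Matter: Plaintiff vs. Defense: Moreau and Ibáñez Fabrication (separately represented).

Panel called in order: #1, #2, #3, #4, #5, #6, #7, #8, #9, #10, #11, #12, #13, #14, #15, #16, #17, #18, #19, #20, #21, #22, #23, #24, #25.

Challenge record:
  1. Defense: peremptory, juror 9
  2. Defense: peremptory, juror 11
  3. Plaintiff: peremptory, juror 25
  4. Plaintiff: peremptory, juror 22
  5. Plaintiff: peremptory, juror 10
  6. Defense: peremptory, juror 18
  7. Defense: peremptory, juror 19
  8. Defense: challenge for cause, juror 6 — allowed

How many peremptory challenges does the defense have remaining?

7

Defense allotment: 9 base + 2 multi-party = 11.
Defense peremptories used: #9, #11, #18, #19 — 4 (the for-cause on #6 doesn't count).
Remaining: 11 − 4 = 7.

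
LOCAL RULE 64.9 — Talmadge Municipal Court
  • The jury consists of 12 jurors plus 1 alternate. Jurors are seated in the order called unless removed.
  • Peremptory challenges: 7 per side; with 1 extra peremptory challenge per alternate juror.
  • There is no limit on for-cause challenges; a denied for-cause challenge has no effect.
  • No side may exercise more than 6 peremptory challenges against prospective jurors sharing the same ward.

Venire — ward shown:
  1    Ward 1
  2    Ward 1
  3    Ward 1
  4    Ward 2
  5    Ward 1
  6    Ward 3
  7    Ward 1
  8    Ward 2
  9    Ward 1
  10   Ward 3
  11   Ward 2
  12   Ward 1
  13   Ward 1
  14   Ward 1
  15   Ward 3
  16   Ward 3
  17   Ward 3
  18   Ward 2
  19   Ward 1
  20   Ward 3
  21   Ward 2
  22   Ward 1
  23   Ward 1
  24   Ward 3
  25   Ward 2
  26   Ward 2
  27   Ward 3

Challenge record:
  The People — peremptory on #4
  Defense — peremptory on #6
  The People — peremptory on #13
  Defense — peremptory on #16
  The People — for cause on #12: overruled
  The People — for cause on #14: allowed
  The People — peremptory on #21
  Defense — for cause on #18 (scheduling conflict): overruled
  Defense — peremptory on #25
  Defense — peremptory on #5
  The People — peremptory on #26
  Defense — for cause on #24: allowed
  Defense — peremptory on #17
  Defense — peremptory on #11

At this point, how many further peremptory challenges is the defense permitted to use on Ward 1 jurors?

Defense peremptories so far: #6, #16, #25, #5, #17, #11 — 6 of 8 used, 2 left overall.
Against Ward 1: #5 — 1 used; per-ward cap 6 leaves 5.
Binding limit: min(2, 5) = 2.

2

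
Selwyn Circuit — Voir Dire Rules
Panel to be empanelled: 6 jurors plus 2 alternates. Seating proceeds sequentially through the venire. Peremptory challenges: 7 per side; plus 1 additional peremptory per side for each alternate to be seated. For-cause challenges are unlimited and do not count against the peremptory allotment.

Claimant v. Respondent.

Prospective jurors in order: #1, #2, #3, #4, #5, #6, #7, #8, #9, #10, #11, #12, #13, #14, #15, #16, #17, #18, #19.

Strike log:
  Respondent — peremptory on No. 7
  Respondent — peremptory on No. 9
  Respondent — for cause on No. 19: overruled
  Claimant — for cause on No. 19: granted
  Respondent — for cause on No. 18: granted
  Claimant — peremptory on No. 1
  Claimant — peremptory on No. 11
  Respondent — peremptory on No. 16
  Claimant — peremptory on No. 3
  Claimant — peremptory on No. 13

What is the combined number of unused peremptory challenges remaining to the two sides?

Claimant allotment: 7 base + 1 × 2 alternates = 9. Respondent allotment: 7 base + 1 × 2 alternates = 9.
Claimant peremptories used: #1, #11, #3, #13 — 4 (the for-cause on #19 doesn't count).
Respondent peremptories used: #7, #9, #16 — 3 (for-cause on #19, #18 don't count).
Remaining: (9 − 4) + (9 − 3) = 11.

11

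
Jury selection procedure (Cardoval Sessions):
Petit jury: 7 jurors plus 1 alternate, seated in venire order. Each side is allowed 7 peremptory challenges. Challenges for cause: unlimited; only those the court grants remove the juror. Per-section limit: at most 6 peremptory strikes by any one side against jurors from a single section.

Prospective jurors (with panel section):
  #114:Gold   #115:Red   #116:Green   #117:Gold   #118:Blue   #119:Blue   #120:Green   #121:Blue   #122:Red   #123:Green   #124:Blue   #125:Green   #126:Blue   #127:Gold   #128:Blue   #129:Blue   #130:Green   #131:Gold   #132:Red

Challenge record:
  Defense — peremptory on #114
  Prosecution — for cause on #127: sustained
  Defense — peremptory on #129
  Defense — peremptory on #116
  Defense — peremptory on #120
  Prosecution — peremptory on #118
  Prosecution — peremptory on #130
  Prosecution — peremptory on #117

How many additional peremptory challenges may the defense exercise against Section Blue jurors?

3

Defense peremptories so far: #114, #129, #116, #120 — 4 of 7 used, 3 left overall.
Against Section Blue: #129 — 1 used; per-section cap 6 leaves 5.
Binding limit: min(3, 5) = 3.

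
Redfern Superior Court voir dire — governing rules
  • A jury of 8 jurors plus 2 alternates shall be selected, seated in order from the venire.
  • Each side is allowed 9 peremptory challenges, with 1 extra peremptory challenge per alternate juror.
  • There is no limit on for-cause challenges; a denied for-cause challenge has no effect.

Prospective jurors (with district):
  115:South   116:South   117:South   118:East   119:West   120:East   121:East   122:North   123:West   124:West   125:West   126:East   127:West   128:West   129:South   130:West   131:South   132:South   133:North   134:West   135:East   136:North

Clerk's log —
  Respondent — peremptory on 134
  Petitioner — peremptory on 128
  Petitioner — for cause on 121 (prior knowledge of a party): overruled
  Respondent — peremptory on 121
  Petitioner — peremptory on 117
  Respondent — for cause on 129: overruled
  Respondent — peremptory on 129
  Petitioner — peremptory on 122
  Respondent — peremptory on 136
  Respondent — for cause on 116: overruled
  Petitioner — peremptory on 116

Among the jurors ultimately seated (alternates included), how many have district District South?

Removed: #116, #117, #121, #122, #128, #129, #134, #136.
Seated (10 incl. alternates): #115, #118, #119, #120, #123, #124, #125, #126, #127, #130.
Of those, in District South: #115 → 1.

1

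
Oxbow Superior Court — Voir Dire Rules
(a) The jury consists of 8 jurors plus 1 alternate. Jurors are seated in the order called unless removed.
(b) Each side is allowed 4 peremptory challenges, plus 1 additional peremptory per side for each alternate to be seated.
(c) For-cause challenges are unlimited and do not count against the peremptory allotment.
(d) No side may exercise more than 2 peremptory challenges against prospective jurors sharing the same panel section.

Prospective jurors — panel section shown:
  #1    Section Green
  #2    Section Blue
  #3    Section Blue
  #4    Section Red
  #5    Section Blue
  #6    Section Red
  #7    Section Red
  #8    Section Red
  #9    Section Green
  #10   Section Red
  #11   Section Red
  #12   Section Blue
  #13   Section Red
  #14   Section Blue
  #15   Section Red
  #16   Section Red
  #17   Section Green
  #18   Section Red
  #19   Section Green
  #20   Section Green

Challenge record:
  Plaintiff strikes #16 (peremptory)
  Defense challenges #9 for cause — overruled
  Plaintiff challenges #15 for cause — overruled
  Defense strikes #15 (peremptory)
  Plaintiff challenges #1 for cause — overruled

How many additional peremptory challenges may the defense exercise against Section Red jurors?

Defense peremptories so far: #15 — 1 of 5 used, 4 left overall.
Against Section Red: #15 — 1 used; per-section cap 2 leaves 1.
Binding limit: min(4, 1) = 1.

1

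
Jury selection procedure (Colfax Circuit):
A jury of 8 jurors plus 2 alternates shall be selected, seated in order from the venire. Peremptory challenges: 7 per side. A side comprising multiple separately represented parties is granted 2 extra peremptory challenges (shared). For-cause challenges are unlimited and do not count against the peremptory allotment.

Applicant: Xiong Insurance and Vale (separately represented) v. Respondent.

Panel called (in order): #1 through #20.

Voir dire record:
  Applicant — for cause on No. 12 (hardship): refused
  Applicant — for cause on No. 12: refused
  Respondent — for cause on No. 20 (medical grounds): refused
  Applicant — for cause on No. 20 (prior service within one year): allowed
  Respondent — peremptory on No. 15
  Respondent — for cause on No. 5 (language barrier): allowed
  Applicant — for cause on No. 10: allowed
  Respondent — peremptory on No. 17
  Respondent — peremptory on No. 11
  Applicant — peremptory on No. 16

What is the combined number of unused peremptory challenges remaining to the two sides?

12

Applicant allotment: 7 base + 2 multi-party = 9. Respondent allotment: 7.
Applicant peremptories used: #16 — 1 (for-cause on #12, #12, #20, #10 don't count).
Respondent peremptories used: #15, #17, #11 — 3 (for-cause on #20, #5 don't count).
Remaining: (9 − 1) + (7 − 3) = 12.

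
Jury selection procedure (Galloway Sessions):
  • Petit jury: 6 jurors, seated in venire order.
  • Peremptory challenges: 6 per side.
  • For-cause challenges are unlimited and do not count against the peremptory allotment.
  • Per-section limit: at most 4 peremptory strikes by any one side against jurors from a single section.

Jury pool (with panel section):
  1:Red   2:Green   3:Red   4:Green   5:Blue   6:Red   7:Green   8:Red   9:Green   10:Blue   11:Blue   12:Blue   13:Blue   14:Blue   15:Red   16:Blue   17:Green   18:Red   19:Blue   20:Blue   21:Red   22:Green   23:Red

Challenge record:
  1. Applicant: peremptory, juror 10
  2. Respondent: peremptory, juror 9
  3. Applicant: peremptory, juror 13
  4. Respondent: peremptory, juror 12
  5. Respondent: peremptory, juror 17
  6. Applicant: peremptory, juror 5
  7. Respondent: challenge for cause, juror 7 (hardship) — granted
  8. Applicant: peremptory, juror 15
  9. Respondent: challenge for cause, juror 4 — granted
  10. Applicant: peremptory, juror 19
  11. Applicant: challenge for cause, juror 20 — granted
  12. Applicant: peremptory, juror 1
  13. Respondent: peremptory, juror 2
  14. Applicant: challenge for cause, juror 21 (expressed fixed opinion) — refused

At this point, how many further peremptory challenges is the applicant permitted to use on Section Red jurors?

Applicant peremptories so far: #10, #13, #5, #15, #19, #1 — 6 of 6 used, 0 left overall.
Against Section Red: #15, #1 — 2 used; per-section cap 4 leaves 2.
Binding limit: min(0, 2) = 0.

0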